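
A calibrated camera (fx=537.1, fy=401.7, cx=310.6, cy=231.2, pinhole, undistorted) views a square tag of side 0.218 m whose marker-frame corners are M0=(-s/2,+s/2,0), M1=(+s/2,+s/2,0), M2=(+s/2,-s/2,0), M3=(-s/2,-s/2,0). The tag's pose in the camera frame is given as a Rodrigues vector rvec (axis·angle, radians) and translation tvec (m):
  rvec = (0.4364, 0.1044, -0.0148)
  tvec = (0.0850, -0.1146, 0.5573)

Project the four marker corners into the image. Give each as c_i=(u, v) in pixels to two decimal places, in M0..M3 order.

c0=(293.64, 220.28) c1=(489.74, 221.06) c2=(514.04, 60.49) c3=(282.44, 66.55)

Intrinsics K: fx=537.1, fy=401.7, cx=310.6, cy=231.2
Marker side s = 0.218 m; corners in marker frame (Z=0):
  M0 = (-0.1090, +0.1090, 0)
  M1 = (+0.1090, +0.1090, 0)
  M2 = (+0.1090, -0.1090, 0)
  M3 = (-0.1090, -0.1090, 0)
rvec = (0.4364, 0.1044, -0.0148), |rvec| = θ = 0.44896 rad = 25.723°
Rodrigues: sinθ=0.43403, 1−cosθ=0.09910; R = I + sinθ·[k]× + (1−cosθ)·[k]×²:
    [+0.99453 +0.03671 +0.09775]
    [+0.00809 +0.90626 -0.42265]
    [-0.10410 +0.42113 +0.90101]
t = (0.0850, -0.1146, 0.5573) m
M0: Pc = R·M0+t = (-0.01940, -0.01670, +0.61455); u = 537.1·(-0.01940)/0.61455 + 310.6 = 293.6423, v = 401.7·(-0.01670)/0.61455 + 231.2 = 220.2842
M1: Pc = R·M1+t = (+0.19741, -0.01494, +0.59186); u = 537.1·(+0.19741)/0.59186 + 310.6 = 489.7423, v = 401.7·(-0.01494)/0.59186 + 231.2 = 221.0629
M2: Pc = R·M2+t = (+0.18940, -0.21250, +0.50005); u = 537.1·(+0.18940)/0.50005 + 310.6 = 514.0364, v = 401.7·(-0.21250)/0.50005 + 231.2 = 60.4944
M3: Pc = R·M3+t = (-0.02741, -0.21426, +0.52274); u = 537.1·(-0.02741)/0.52274 + 310.6 = 282.4421, v = 401.7·(-0.21426)/0.52274 + 231.2 = 66.5499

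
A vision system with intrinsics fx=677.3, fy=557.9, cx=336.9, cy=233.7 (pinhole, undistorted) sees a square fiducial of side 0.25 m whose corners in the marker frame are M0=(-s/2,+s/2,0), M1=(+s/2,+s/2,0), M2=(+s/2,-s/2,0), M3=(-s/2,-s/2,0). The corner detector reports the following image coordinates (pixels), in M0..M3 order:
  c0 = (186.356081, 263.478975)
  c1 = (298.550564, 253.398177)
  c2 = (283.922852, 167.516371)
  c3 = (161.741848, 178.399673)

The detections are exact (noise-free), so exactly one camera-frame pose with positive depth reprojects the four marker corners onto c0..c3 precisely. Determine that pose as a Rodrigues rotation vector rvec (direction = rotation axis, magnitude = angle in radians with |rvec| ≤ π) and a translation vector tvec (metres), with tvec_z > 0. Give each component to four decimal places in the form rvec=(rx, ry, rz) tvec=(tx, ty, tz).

rvec=(0.5112, -0.0336, -0.1046) tvec=(-0.2208, -0.0418, 1.4403)

Intrinsics K: fx=677.3, fy=557.9, cx=336.9, cy=233.7
Marker side s = 0.25 m; corners in marker frame (Z=0):
  M0 = (-0.1250, +0.1250, 0)
  M1 = (+0.1250, +0.1250, 0)
  M2 = (+0.1250, -0.1250, 0)
  M3 = (-0.1250, -0.1250, 0)
Detected image corners:
  c0 = (186.356081, 263.478975) px
  c1 = (298.550564, 253.398177) px
  c2 = (283.922852, 167.516371) px
  c3 = (161.741848, 178.399673) px
Planar DLT: solve 8×8 A·h = b for H (H[2,2]=1):
  H  [+468.86981 +157.61296 +233.09048]
  H  [-40.96233 +415.29839 +217.51297]
  H  [+0.00416 +0.34018 +1.00000]
B = K⁻¹H; ‖b₁‖=0.694287, ‖b₂‖=0.694287; λ = 2/(‖b₁‖+‖b₂‖) = 1.440328, sign → tz>0 ⇒ λ=+1.440328
r₁ = λ·B[:,0] = (+0.99410,-0.10826,+0.00599); r₂ = λ·B[:,1] = (+0.09146,+0.86693,+0.48996)
r₃ = r₁×r₂ = (-0.05824,-0.48653,+0.87172); SVD([r₁ r₂ r₃]) → R = UVᵀ:
  R  [+0.99410 +0.09146 -0.05824]
  R  [-0.10826 +0.86693 -0.48653]
  R  [+0.00599 +0.48996 +0.87172]
t = (-0.22076, -0.04179, +1.44033) m
tr R = 2.732757; θ = arccos((tr R − 1)/2) = 0.522892 rad = 29.959°
axis k = ((R−Rᵀ)₃₂, (R−Rᵀ)₁₃, (R−Rᵀ)₂₁) / (2 sinθ) = (+0.977690, -0.064314, -0.199967)
rvec = θ·k = (+0.511226, -0.033629, -0.104561)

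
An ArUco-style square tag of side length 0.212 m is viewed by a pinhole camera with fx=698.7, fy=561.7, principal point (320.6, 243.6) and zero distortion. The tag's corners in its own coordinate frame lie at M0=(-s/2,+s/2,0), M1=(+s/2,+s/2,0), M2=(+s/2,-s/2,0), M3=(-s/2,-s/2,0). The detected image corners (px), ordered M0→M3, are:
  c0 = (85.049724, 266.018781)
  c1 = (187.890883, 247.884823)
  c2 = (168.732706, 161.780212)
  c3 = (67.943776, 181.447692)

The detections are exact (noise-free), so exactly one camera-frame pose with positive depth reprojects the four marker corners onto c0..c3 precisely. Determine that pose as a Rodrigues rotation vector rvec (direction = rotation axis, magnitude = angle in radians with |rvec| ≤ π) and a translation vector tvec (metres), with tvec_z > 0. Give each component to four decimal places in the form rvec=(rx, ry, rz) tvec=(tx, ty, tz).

rvec=(-0.0902, 0.1487, -0.2035) tvec=(-0.3755, -0.0712, 1.3536)

Intrinsics K: fx=698.7, fy=561.7, cx=320.6, cy=243.6
Marker side s = 0.212 m; corners in marker frame (Z=0):
  M0 = (-0.1060, +0.1060, 0)
  M1 = (+0.1060, +0.1060, 0)
  M2 = (+0.1060, -0.1060, 0)
  M3 = (-0.1060, -0.1060, 0)
Detected image corners:
  c0 = (85.049724, 266.018781) px
  c1 = (187.890883, 247.884823) px
  c2 = (168.732706, 161.780212) px
  c3 = (67.943776, 181.447692) px
Planar DLT: solve 8×8 A·h = b for H (H[2,2]=1):
  H  [+467.24958 +75.67299 +126.78096]
  H  [-110.99923 +386.00957 +214.03684]
  H  [-0.10181 -0.07695 +1.00000]
B = K⁻¹H; ‖b₁‖=0.738777, ‖b₂‖=0.738777; λ = 2/(‖b₁‖+‖b₂‖) = 1.353588, sign → tz>0 ⇒ λ=+1.353588
r₁ = λ·B[:,0] = (+0.96843,-0.20772,-0.13780); r₂ = λ·B[:,1] = (+0.19439,+0.97538,-0.10415)
r₃ = r₁×r₂ = (+0.15605,+0.07408,+0.98497); SVD([r₁ r₂ r₃]) → R = UVᵀ:
  R  [+0.96843 +0.19439 +0.15605]
  R  [-0.20772 +0.97538 +0.07408]
  R  [-0.13780 -0.10415 +0.98497]
t = (-0.37548, -0.07124, +1.35359) m
tr R = 2.928779; θ = arccos((tr R − 1)/2) = 0.267671 rad = 15.336°
axis k = ((R−Rᵀ)₃₂, (R−Rᵀ)₁₃, (R−Rᵀ)₂₁) / (2 sinθ) = (-0.336942, +0.555512, -0.760182)
rvec = θ·k = (-0.090190, +0.148695, -0.203479)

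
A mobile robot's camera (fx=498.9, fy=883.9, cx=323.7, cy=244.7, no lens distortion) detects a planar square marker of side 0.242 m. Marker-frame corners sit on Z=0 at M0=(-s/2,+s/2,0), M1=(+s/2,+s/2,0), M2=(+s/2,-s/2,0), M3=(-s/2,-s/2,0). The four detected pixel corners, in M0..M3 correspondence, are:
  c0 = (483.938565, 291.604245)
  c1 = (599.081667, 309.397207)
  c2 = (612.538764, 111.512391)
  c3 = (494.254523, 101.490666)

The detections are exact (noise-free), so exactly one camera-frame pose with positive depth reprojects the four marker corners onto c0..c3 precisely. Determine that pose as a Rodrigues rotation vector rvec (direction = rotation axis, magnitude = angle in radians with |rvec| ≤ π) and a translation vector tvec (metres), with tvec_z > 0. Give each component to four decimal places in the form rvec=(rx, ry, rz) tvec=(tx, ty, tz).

Intrinsics K: fx=498.9, fy=883.9, cx=323.7, cy=244.7
Marker side s = 0.242 m; corners in marker frame (Z=0):
  M0 = (-0.1210, +0.1210, 0)
  M1 = (+0.1210, +0.1210, 0)
  M2 = (+0.1210, -0.1210, 0)
  M3 = (-0.1210, -0.1210, 0)
Detected image corners:
  c0 = (483.938565, 291.604245) px
  c1 = (599.081667, 309.397207) px
  c2 = (612.538764, 111.512391) px
  c3 = (494.254523, 101.490666) px
Planar DLT: solve 8×8 A·h = b for H (H[2,2]=1):
  H  [+387.91865 +2.29714 +546.16977]
  H  [+22.59845 +820.37682 +204.45560]
  H  [-0.17224 +0.09367 +1.00000]
B = K⁻¹H; ‖b₁‖=0.908789, ‖b₂‖=0.908789; λ = 2/(‖b₁‖+‖b₂‖) = 1.100366, sign → tz>0 ⇒ λ=+1.100366
r₁ = λ·B[:,0] = (+0.97856,+0.08060,-0.18953); r₂ = λ·B[:,1] = (-0.06181,+0.99275,+0.10307)
r₃ = r₁×r₂ = (+0.19647,-0.08915,+0.97645); SVD([r₁ r₂ r₃]) → R = UVᵀ:
  R  [+0.97856 -0.06181 +0.19647]
  R  [+0.08060 +0.99275 -0.08915]
  R  [-0.18953 +0.10307 +0.97645]
t = (+0.49068, -0.05010, +1.10037) m
tr R = 2.947762; θ = arccos((tr R − 1)/2) = 0.229056 rad = 13.124°
axis k = ((R−Rᵀ)₃₂, (R−Rᵀ)₁₃, (R−Rᵀ)₂₁) / (2 sinθ) = (+0.423277, +0.849995, +0.313601)
rvec = θ·k = (+0.096954, +0.194697, +0.071832)

rvec=(0.0970, 0.1947, 0.0718) tvec=(0.4907, -0.0501, 1.1004)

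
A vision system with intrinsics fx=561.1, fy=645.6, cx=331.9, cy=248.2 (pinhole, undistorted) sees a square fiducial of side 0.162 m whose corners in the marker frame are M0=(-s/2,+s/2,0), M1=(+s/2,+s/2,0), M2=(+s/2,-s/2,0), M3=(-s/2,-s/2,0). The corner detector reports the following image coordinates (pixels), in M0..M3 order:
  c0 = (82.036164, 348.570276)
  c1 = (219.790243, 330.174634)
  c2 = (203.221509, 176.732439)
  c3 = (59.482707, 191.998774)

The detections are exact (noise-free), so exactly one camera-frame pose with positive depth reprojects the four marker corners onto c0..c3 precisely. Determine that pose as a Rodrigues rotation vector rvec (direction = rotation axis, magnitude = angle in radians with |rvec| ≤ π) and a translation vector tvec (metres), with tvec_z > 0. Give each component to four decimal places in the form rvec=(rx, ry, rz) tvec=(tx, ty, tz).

Intrinsics K: fx=561.1, fy=645.6, cx=331.9, cy=248.2
Marker side s = 0.162 m; corners in marker frame (Z=0):
  M0 = (-0.0810, +0.0810, 0)
  M1 = (+0.0810, +0.0810, 0)
  M2 = (+0.0810, -0.0810, 0)
  M3 = (-0.0810, -0.0810, 0)
Detected image corners:
  c0 = (82.036164, 348.570276) px
  c1 = (219.790243, 330.174634) px
  c2 = (203.221509, 176.732439) px
  c3 = (59.482707, 191.998774) px
Planar DLT: solve 8×8 A·h = b for H (H[2,2]=1):
  H  [+889.73264 +154.60718 +142.18382]
  H  [-64.58297 +1019.95916 +263.28237]
  H  [+0.15084 +0.24151 +1.00000]
B = K⁻¹H; ‖b₁‖=1.512330, ‖b₂‖=1.512330; λ = 2/(‖b₁‖+‖b₂‖) = 0.661231, sign → tz>0 ⇒ λ=+0.661231
r₁ = λ·B[:,0] = (+0.98951,-0.10449,+0.09974); r₂ = λ·B[:,1] = (+0.08773,+0.98326,+0.15970)
r₃ = r₁×r₂ = (-0.11476,-0.14927,+0.98211); SVD([r₁ r₂ r₃]) → R = UVᵀ:
  R  [+0.98951 +0.08773 -0.11476]
  R  [-0.10449 +0.98326 -0.14927]
  R  [+0.09974 +0.15970 +0.98211]
t = (-0.22357, +0.01545, +0.66123) m
tr R = 2.954886; θ = arccos((tr R − 1)/2) = 0.212803 rad = 12.193°
axis k = ((R−Rᵀ)₃₂, (R−Rᵀ)₁₃, (R−Rᵀ)₂₁) / (2 sinθ) = (+0.731454, -0.507814, -0.455083)
rvec = θ·k = (+0.155655, -0.108064, -0.096843)

rvec=(0.1557, -0.1081, -0.0968) tvec=(-0.2236, 0.0154, 0.6612)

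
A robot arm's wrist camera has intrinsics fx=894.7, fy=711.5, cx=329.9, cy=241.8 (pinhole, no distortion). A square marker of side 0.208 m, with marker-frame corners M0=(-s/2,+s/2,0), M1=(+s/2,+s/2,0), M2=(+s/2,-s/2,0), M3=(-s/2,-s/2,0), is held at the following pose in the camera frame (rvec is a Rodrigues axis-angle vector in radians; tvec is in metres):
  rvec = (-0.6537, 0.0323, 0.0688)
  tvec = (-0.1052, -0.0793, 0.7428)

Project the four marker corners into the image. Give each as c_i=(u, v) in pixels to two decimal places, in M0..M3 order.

c0=(47.01, 239.14) c1=(317.70, 250.90) c2=(336.85, 103.11) c3=(108.00, 95.14)

Intrinsics K: fx=894.7, fy=711.5, cx=329.9, cy=241.8
Marker side s = 0.208 m; corners in marker frame (Z=0):
  M0 = (-0.1040, +0.1040, 0)
  M1 = (+0.1040, +0.1040, 0)
  M2 = (+0.1040, -0.1040, 0)
  M3 = (-0.1040, -0.1040, 0)
rvec = (-0.6537, 0.0323, 0.0688), |rvec| = θ = 0.65810 rad = 37.707°
Rodrigues: sinθ=0.61162, 1−cosθ=0.20885; R = I + sinθ·[k]× + (1−cosθ)·[k]×²:
    [+0.99721 -0.07412 +0.00833]
    [+0.05376 +0.79166 +0.60860]
    [-0.05171 -0.60645 +0.79344]
t = (-0.1052, -0.0793, 0.7428) m
M0: Pc = R·M0+t = (-0.21662, -0.00256, +0.68511); u = 894.7·(-0.21662)/0.68511 + 329.9 = 47.0110, v = 711.5·(-0.00256)/0.68511 + 241.8 = 239.1428
M1: Pc = R·M1+t = (-0.00920, +0.00862, +0.67435); u = 894.7·(-0.00920)/0.67435 + 329.9 = 317.6960, v = 711.5·(+0.00862)/0.67435 + 241.8 = 250.8982
M2: Pc = R·M2+t = (+0.00622, -0.15604, +0.80049); u = 894.7·(+0.00622)/0.80049 + 329.9 = 336.8509, v = 711.5·(-0.15604)/0.80049 + 241.8 = 103.1063
M3: Pc = R·M3+t = (-0.20120, -0.16722, +0.81125); u = 894.7·(-0.20120)/0.81125 + 329.9 = 108.0012, v = 711.5·(-0.16722)/0.81125 + 241.8 = 95.1381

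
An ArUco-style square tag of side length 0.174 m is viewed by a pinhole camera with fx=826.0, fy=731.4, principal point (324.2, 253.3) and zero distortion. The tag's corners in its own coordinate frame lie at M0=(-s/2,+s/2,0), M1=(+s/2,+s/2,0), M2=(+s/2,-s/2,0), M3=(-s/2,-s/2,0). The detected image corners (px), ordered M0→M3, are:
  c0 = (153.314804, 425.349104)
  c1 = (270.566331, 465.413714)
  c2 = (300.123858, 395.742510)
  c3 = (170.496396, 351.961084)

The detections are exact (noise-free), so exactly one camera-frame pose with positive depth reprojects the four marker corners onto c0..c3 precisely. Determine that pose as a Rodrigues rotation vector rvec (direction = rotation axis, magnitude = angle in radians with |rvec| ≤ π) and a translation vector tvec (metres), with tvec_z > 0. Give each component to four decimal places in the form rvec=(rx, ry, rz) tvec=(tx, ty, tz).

rvec=(0.6543, 0.1557, 0.3308) tvec=(-0.1334, 0.2349, 1.0874)

Intrinsics K: fx=826.0, fy=731.4, cx=324.2, cy=253.3
Marker side s = 0.174 m; corners in marker frame (Z=0):
  M0 = (-0.0870, +0.0870, 0)
  M1 = (+0.0870, +0.0870, 0)
  M2 = (+0.0870, -0.0870, 0)
  M3 = (-0.0870, -0.0870, 0)
Detected image corners:
  c0 = (153.314804, 425.349104) px
  c1 = (270.566331, 465.413714) px
  c2 = (300.123858, 395.742510) px
  c3 = (170.496396, 351.961084) px
Planar DLT: solve 8×8 A·h = b for H (H[2,2]=1):
  H  [+699.79456 -6.83478 +222.85750]
  H  [+226.00004 +644.41660 +411.32461]
  H  [-0.03517 +0.56954 +1.00000]
B = K⁻¹H; ‖b₁‖=0.919640, ‖b₂‖=0.919640; λ = 2/(‖b₁‖+‖b₂‖) = 1.087382, sign → tz>0 ⇒ λ=+1.087382
r₁ = λ·B[:,0] = (+0.93625,+0.34924,-0.03825); r₂ = λ·B[:,1] = (-0.25207,+0.74358,+0.61931)
r₃ = r₁×r₂ = (+0.24473,-0.57019,+0.78421); SVD([r₁ r₂ r₃]) → R = UVᵀ:
  R  [+0.93625 -0.25207 +0.24473]
  R  [+0.34924 +0.74358 -0.57019]
  R  [-0.03825 +0.61931 +0.78421]
t = (-0.13341, +0.23494, +1.08738) m
tr R = 2.464047; θ = arccos((tr R − 1)/2) = 0.749509 rad = 42.944°
axis k = ((R−Rᵀ)₃₂, (R−Rᵀ)₁₃, (R−Rᵀ)₂₁) / (2 sinθ) = (+0.872990, +0.207680, +0.441314)
rvec = θ·k = (+0.654314, +0.155658, +0.330769)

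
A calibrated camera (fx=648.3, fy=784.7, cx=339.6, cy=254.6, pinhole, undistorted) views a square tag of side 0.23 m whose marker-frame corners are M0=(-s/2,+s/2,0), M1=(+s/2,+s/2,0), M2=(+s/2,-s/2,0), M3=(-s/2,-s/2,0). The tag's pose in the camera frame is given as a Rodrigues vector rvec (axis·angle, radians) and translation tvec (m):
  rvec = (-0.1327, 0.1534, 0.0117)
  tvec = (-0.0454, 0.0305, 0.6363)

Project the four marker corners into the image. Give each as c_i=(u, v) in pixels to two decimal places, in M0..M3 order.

c0=(175.67, 431.86) c1=(410.21, 442.64) c2=(411.97, 151.44) c3=(187.89, 156.47)

Intrinsics K: fx=648.3, fy=784.7, cx=339.6, cy=254.6
Marker side s = 0.23 m; corners in marker frame (Z=0):
  M0 = (-0.1150, +0.1150, 0)
  M1 = (+0.1150, +0.1150, 0)
  M2 = (+0.1150, -0.1150, 0)
  M3 = (-0.1150, -0.1150, 0)
rvec = (-0.1327, 0.1534, 0.0117), |rvec| = θ = 0.20317 rad = 11.641°
Rodrigues: sinθ=0.20177, 1−cosθ=0.02057; R = I + sinθ·[k]× + (1−cosθ)·[k]×²:
    [+0.98821 -0.02176 +0.15157]
    [+0.00148 +0.99116 +0.13268]
    [-0.15312 -0.13089 +0.97950]
t = (-0.0454, 0.0305, 0.6363) m
M0: Pc = R·M0+t = (-0.16155, +0.14431, +0.63886); u = 648.3·(-0.16155)/0.63886 + 339.6 = 175.6654, v = 784.7·(+0.14431)/0.63886 + 254.6 = 431.8585
M1: Pc = R·M1+t = (+0.06574, +0.14465, +0.60364); u = 648.3·(+0.06574)/0.60364 + 339.6 = 410.2050, v = 784.7·(+0.14465)/0.60364 + 254.6 = 442.6416
M2: Pc = R·M2+t = (+0.07075, -0.08331, +0.63374); u = 648.3·(+0.07075)/0.63374 + 339.6 = 411.9714, v = 784.7·(-0.08331)/0.63374 + 254.6 = 151.4417
M3: Pc = R·M3+t = (-0.15654, -0.08365, +0.66896); u = 648.3·(-0.15654)/0.66896 + 339.6 = 187.8940, v = 784.7·(-0.08365)/0.66896 + 254.6 = 156.4742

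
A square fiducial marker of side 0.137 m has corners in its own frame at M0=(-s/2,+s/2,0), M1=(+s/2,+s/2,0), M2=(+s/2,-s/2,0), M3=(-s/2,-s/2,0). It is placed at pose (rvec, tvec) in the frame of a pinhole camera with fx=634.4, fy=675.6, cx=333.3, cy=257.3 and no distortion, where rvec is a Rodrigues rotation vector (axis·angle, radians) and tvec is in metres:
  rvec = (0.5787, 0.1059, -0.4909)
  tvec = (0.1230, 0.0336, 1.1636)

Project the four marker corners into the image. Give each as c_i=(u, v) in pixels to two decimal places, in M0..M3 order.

Intrinsics K: fx=634.4, fy=675.6, cx=333.3, cy=257.3
Marker side s = 0.137 m; corners in marker frame (Z=0):
  M0 = (-0.0685, +0.0685, 0)
  M1 = (+0.0685, +0.0685, 0)
  M2 = (+0.0685, -0.0685, 0)
  M3 = (-0.0685, -0.0685, 0)
rvec = (0.5787, 0.1059, -0.4909), |rvec| = θ = 0.76622 rad = 43.901°
Rodrigues: sinθ=0.69342, 1−cosθ=0.27946; R = I + sinθ·[k]× + (1−cosθ)·[k]×²:
    [+0.87995 +0.47343 -0.03939]
    [-0.41508 +0.72588 -0.54846]
    [-0.23106 +0.49897 +0.83525]
t = (0.1230, 0.0336, 1.1636) m
M0: Pc = R·M0+t = (+0.09515, +0.11176, +1.21361); u = 634.4·(+0.09515)/1.21361 + 333.3 = 383.0403, v = 675.6·(+0.11176)/1.21361 + 257.3 = 319.5131
M1: Pc = R·M1+t = (+0.21571, +0.05489, +1.18195); u = 634.4·(+0.21571)/1.18195 + 333.3 = 449.0782, v = 675.6·(+0.05489)/1.18195 + 257.3 = 288.6745
M2: Pc = R·M2+t = (+0.15085, -0.04456, +1.11359); u = 634.4·(+0.15085)/1.11359 + 333.3 = 419.2355, v = 675.6·(-0.04456)/1.11359 + 257.3 = 230.2687
M3: Pc = R·M3+t = (+0.03029, +0.01231, +1.14525); u = 634.4·(+0.03029)/1.14525 + 333.3 = 350.0808, v = 675.6·(+0.01231)/1.14525 + 257.3 = 264.5623

c0=(383.04, 319.51) c1=(449.08, 288.67) c2=(419.24, 230.27) c3=(350.08, 264.56)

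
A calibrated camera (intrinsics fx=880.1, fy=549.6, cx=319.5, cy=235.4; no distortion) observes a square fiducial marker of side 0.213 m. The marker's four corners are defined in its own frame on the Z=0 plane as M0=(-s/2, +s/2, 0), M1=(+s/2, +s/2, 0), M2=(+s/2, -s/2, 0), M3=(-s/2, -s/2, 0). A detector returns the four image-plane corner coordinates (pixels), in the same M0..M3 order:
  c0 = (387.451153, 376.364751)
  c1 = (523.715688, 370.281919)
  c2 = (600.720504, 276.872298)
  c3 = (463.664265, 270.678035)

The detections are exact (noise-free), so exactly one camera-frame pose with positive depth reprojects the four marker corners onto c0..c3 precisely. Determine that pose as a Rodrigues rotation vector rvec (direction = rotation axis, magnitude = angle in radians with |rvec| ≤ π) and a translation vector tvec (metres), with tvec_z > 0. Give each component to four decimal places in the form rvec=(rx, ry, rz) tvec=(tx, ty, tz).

Intrinsics K: fx=880.1, fy=549.6, cx=319.5, cy=235.4
Marker side s = 0.213 m; corners in marker frame (Z=0):
  M0 = (-0.1065, +0.1065, 0)
  M1 = (+0.1065, +0.1065, 0)
  M2 = (+0.1065, -0.1065, 0)
  M3 = (-0.1065, -0.1065, 0)
Detected image corners:
  c0 = (387.451153, 376.364751) px
  c1 = (523.715688, 370.281919) px
  c2 = (600.720504, 276.872298) px
  c3 = (463.664265, 270.678035) px
Planar DLT: solve 8×8 A·h = b for H (H[2,2]=1):
  H  [+927.39509 -186.09731 +496.66539]
  H  [+186.45535 +579.36715 +325.41513]
  H  [+0.57881 +0.35167 +1.00000]
B = K⁻¹H; ‖b₁‖=1.027156, ‖b₂‖=1.027156; λ = 2/(‖b₁‖+‖b₂‖) = 0.973562, sign → tz>0 ⇒ λ=+0.973562
r₁ = λ·B[:,0] = (+0.82131,+0.08893,+0.56351); r₂ = λ·B[:,1] = (-0.33015,+0.87965,+0.34237)
r₃ = r₁×r₂ = (-0.46524,-0.46723,+0.75183); SVD([r₁ r₂ r₃]) → R = UVᵀ:
  R  [+0.82131 -0.33015 -0.46524]
  R  [+0.08893 +0.87965 -0.46723]
  R  [+0.56351 +0.34237 +0.75183]
t = (+0.19598, +0.15945, +0.97356) m
tr R = 2.452790; θ = arccos((tr R − 1)/2) = 0.757735 rad = 43.415°
axis k = ((R−Rᵀ)₃₂, (R−Rᵀ)₁₃, (R−Rᵀ)₂₁) / (2 sinθ) = (+0.588991, -0.748422, +0.304884)
rvec = θ·k = (+0.446299, -0.567105, +0.231021)

rvec=(0.4463, -0.5671, 0.2310) tvec=(0.1960, 0.1595, 0.9736)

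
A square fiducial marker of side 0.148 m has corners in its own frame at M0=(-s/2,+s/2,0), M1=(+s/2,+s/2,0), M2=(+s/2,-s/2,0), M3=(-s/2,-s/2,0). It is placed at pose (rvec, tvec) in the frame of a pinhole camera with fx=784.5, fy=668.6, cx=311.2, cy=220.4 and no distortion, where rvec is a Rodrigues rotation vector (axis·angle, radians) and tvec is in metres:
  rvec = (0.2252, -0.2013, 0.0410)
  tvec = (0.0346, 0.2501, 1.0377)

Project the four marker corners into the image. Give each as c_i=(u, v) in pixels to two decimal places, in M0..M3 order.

Intrinsics K: fx=784.5, fy=668.6, cx=311.2, cy=220.4
Marker side s = 0.148 m; corners in marker frame (Z=0):
  M0 = (-0.0740, +0.0740, 0)
  M1 = (+0.0740, +0.0740, 0)
  M2 = (+0.0740, -0.0740, 0)
  M3 = (-0.0740, -0.0740, 0)
rvec = (0.2252, -0.2013, 0.0410), |rvec| = θ = 0.30482 rad = 17.465°
Rodrigues: sinθ=0.30013, 1−cosθ=0.04610; R = I + sinθ·[k]× + (1−cosθ)·[k]×²:
    [+0.97906 -0.06286 -0.19362]
    [+0.01788 +0.97400 -0.22582]
    [+0.20278 +0.21763 +0.95473]
t = (0.0346, 0.2501, 1.0377) m
M0: Pc = R·M0+t = (-0.04250, +0.32085, +1.03880); u = 784.5·(-0.04250)/1.03880 + 311.2 = 279.1024, v = 668.6·(+0.32085)/1.03880 + 220.4 = 426.9102
M1: Pc = R·M1+t = (+0.10240, +0.32350, +1.06881); u = 784.5·(+0.10240)/1.06881 + 311.2 = 386.3602, v = 668.6·(+0.32350)/1.06881 + 220.4 = 422.7666
M2: Pc = R·M2+t = (+0.11170, +0.17935, +1.03660); u = 784.5·(+0.11170)/1.03660 + 311.2 = 395.7363, v = 668.6·(+0.17935)/1.03660 + 220.4 = 336.0772
M3: Pc = R·M3+t = (-0.03320, +0.17670, +1.00659); u = 784.5·(-0.03320)/1.00659 + 311.2 = 285.3259, v = 668.6·(+0.17670)/1.00659 + 220.4 = 337.7688

c0=(279.10, 426.91) c1=(386.36, 422.77) c2=(395.74, 336.08) c3=(285.33, 337.77)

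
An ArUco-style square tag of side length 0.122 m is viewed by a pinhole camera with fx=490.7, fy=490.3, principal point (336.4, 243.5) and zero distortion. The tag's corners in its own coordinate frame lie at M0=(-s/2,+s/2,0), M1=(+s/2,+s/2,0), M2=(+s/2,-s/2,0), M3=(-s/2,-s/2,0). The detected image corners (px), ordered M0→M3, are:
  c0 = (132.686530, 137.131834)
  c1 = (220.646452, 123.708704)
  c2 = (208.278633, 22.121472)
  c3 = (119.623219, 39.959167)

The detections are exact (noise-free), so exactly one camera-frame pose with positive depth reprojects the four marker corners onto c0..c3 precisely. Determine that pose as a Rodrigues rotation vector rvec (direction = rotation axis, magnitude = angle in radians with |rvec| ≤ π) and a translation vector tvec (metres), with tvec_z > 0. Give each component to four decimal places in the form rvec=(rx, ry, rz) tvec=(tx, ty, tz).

rvec=(0.0810, 0.2097, -0.0988) tvec=(-0.2080, -0.2023, 0.6113)

Intrinsics K: fx=490.7, fy=490.3, cx=336.4, cy=243.5
Marker side s = 0.122 m; corners in marker frame (Z=0):
  M0 = (-0.0610, +0.0610, 0)
  M1 = (+0.0610, +0.0610, 0)
  M2 = (+0.0610, -0.0610, 0)
  M3 = (-0.0610, -0.0610, 0)
Detected image corners:
  c0 = (132.686530, 137.131834) px
  c1 = (220.646452, 123.708704) px
  c2 = (208.278633, 22.121472) px
  c3 = (119.623219, 39.959167) px
Planar DLT: solve 8×8 A·h = b for H (H[2,2]=1):
  H  [+664.86697 +123.76830 +169.42085]
  H  [-155.93389 +823.44277 +81.24203]
  H  [-0.34612 +0.11439 +1.00000]
B = K⁻¹H; ‖b₁‖=1.635942, ‖b₂‖=1.635942; λ = 2/(‖b₁‖+‖b₂‖) = 0.611269, sign → tz>0 ⇒ λ=+0.611269
r₁ = λ·B[:,0] = (+0.97327,-0.08933,-0.21157); r₂ = λ·B[:,1] = (+0.10624,+0.99188,+0.06993)
r₃ = r₁×r₂ = (+0.20360,-0.09053,+0.97486); SVD([r₁ r₂ r₃]) → R = UVᵀ:
  R  [+0.97327 +0.10624 +0.20360]
  R  [-0.08933 +0.99188 -0.09053]
  R  [-0.21157 +0.06993 +0.97486]
t = (-0.20801, -0.20229, +0.61127) m
tr R = 2.940009; θ = arccos((tr R − 1)/2) = 0.245548 rad = 14.069°
axis k = ((R−Rᵀ)₃₂, (R−Rᵀ)₁₃, (R−Rᵀ)₂₁) / (2 sinθ) = (+0.330043, +0.853960, -0.402274)
rvec = θ·k = (+0.081041, +0.209688, -0.098777)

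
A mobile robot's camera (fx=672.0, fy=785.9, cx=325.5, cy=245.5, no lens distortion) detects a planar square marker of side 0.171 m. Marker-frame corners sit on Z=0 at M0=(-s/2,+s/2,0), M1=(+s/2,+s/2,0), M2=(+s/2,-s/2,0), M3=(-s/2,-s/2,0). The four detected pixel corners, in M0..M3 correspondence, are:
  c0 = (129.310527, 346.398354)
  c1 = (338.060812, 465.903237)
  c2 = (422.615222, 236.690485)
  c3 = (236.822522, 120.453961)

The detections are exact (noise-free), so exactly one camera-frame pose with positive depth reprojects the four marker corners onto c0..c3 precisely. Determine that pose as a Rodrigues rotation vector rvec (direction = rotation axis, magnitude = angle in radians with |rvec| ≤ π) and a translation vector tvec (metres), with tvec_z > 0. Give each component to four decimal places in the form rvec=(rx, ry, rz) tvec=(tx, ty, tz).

rvec=(-0.2722, -0.1818, 0.4612) tvec=(-0.0306, 0.0279, 0.5185)

Intrinsics K: fx=672.0, fy=785.9, cx=325.5, cy=245.5
Marker side s = 0.171 m; corners in marker frame (Z=0):
  M0 = (-0.0855, +0.0855, 0)
  M1 = (+0.0855, +0.0855, 0)
  M2 = (+0.0855, -0.0855, 0)
  M3 = (-0.0855, -0.0855, 0)
Detected image corners:
  c0 = (129.310527, 346.398354) px
  c1 = (338.060812, 465.903237) px
  c2 = (422.615222, 236.690485) px
  c3 = (236.822522, 120.453961) px
Planar DLT: solve 8×8 A·h = b for H (H[2,2]=1):
  H  [+1210.73401 -722.67567 +285.87609]
  H  [+751.52370 +1162.59379 +287.83647]
  H  [+0.21443 -0.57617 +1.00000]
B = K⁻¹H; ‖b₁‖=1.928571, ‖b₂‖=1.928571; λ = 2/(‖b₁‖+‖b₂‖) = 0.518519, sign → tz>0 ⇒ λ=+0.518519
r₁ = λ·B[:,0] = (+0.88035,+0.46110,+0.11119); r₂ = λ·B[:,1] = (-0.41291,+0.86038,-0.29876)
r₃ = r₁×r₂ = (-0.23342,+0.21710,+0.94783); SVD([r₁ r₂ r₃]) → R = UVᵀ:
  R  [+0.88035 -0.41291 -0.23342]
  R  [+0.46110 +0.86038 +0.21710]
  R  [+0.11119 -0.29876 +0.94783]
t = (-0.03057, +0.02793, +0.51852) m
tr R = 2.688560; θ = arccos((tr R − 1)/2) = 0.565576 rad = 32.405°
axis k = ((R−Rᵀ)₃₂, (R−Rᵀ)₁₃, (R−Rᵀ)₂₁) / (2 sinθ) = (-0.481296, -0.321522, +0.815462)
rvec = θ·k = (-0.272209, -0.181845, +0.461206)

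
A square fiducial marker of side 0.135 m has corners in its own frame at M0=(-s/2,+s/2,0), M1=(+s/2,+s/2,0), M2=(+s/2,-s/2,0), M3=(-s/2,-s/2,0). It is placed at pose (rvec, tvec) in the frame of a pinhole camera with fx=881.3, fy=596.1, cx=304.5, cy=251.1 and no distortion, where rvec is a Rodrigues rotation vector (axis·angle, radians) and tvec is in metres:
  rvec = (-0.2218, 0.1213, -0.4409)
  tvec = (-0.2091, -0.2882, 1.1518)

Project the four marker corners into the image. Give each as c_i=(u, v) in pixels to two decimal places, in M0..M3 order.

c0=(117.40, 146.88) c1=(210.30, 115.06) c2=(171.08, 57.90) c3=(81.04, 89.29)

Intrinsics K: fx=881.3, fy=596.1, cx=304.5, cy=251.1
Marker side s = 0.135 m; corners in marker frame (Z=0):
  M0 = (-0.0675, +0.0675, 0)
  M1 = (+0.0675, +0.0675, 0)
  M2 = (+0.0675, -0.0675, 0)
  M3 = (-0.0675, -0.0675, 0)
rvec = (-0.2218, 0.1213, -0.4409), |rvec| = θ = 0.50823 rad = 29.120°
Rodrigues: sinθ=0.48664, 1−cosθ=0.12639; R = I + sinθ·[k]× + (1−cosθ)·[k]×²:
    [+0.89768 +0.40900 +0.16400]
    [-0.43533 +0.88081 +0.18620]
    [-0.06829 -0.23854 +0.96873]
t = (-0.2091, -0.2882, 1.1518) m
M0: Pc = R·M0+t = (-0.24209, -0.19936, +1.14031); u = 881.3·(-0.24209)/1.14031 + 304.5 = 117.4012, v = 596.1·(-0.19936)/1.14031 + 251.1 = 146.8833
M1: Pc = R·M1+t = (-0.12090, -0.25813, +1.13109); u = 881.3·(-0.12090)/1.13109 + 304.5 = 210.2999, v = 596.1·(-0.25813)/1.13109 + 251.1 = 115.0616
M2: Pc = R·M2+t = (-0.17611, -0.37704, +1.16329); u = 881.3·(-0.17611)/1.16329 + 304.5 = 171.0775, v = 596.1·(-0.37704)/1.16329 + 251.1 = 57.8958
M3: Pc = R·M3+t = (-0.29730, -0.31827, +1.17251); u = 881.3·(-0.29730)/1.17251 + 304.5 = 81.0386, v = 596.1·(-0.31827)/1.17251 + 251.1 = 89.2930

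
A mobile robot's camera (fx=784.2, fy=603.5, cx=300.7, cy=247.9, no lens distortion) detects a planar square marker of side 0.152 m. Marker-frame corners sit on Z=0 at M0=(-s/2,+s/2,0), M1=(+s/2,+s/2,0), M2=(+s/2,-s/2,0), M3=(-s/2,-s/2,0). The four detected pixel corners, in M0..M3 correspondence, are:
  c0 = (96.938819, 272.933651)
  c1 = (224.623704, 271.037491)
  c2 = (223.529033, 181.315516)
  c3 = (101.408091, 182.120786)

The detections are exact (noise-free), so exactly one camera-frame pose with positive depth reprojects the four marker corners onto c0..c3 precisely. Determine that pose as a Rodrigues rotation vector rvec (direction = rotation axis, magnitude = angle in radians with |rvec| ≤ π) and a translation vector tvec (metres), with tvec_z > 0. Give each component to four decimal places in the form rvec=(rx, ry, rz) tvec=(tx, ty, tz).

Intrinsics K: fx=784.2, fy=603.5, cx=300.7, cy=247.9
Marker side s = 0.152 m; corners in marker frame (Z=0):
  M0 = (-0.0760, +0.0760, 0)
  M1 = (+0.0760, +0.0760, 0)
  M2 = (+0.0760, -0.0760, 0)
  M3 = (-0.0760, -0.0760, 0)
Detected image corners:
  c0 = (96.938819, 272.933651) px
  c1 = (224.623704, 271.037491) px
  c2 = (223.529033, 181.315516) px
  c3 = (101.408091, 182.120786) px
Planar DLT: solve 8×8 A·h = b for H (H[2,2]=1):
  H  [+833.46748 -58.19898 +162.00026]
  H  [+8.23835 +527.59164 +225.84622]
  H  [+0.07514 -0.29205 +1.00000]
B = K⁻¹H; ‖b₁‖=1.036883, ‖b₂‖=1.036883; λ = 2/(‖b₁‖+‖b₂‖) = 0.964429, sign → tz>0 ⇒ λ=+0.964429
r₁ = λ·B[:,0] = (+0.99723,-0.01660,+0.07246); r₂ = λ·B[:,1] = (+0.03643,+0.95882,-0.28166)
r₃ = r₁×r₂ = (-0.06480,+0.28352,+0.95677); SVD([r₁ r₂ r₃]) → R = UVᵀ:
  R  [+0.99723 +0.03643 -0.06480]
  R  [-0.01660 +0.95882 +0.28352]
  R  [+0.07246 -0.28166 +0.95677]
t = (-0.17058, -0.03524, +0.96443) m
tr R = 2.912828; θ = arccos((tr R − 1)/2) = 0.296333 rad = 16.979°
axis k = ((R−Rᵀ)₃₂, (R−Rᵀ)₁₃, (R−Rᵀ)₂₁) / (2 sinθ) = (-0.967736, -0.235038, -0.090799)
rvec = θ·k = (-0.286772, -0.069649, -0.026907)

rvec=(-0.2868, -0.0696, -0.0269) tvec=(-0.1706, -0.0352, 0.9644)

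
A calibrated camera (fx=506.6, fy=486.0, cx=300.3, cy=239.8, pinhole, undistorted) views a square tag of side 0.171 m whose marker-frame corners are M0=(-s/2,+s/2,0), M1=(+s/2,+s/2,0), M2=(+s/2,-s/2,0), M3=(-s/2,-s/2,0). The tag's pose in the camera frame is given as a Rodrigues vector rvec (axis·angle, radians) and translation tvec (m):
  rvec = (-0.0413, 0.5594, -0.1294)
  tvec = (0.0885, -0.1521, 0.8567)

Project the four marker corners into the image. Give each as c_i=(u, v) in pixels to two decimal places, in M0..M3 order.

c0=(315.13, 209.43) c1=(407.11, 192.25) c2=(393.68, 92.31) c3=(304.32, 119.16)

Intrinsics K: fx=506.6, fy=486.0, cx=300.3, cy=239.8
Marker side s = 0.171 m; corners in marker frame (Z=0):
  M0 = (-0.0855, +0.0855, 0)
  M1 = (+0.0855, +0.0855, 0)
  M2 = (+0.0855, -0.0855, 0)
  M3 = (-0.0855, -0.0855, 0)
rvec = (-0.0413, 0.5594, -0.1294), |rvec| = θ = 0.57565 rad = 32.983°
Rodrigues: sinθ=0.54438, 1−cosθ=0.16116; R = I + sinθ·[k]× + (1−cosθ)·[k]×²:
    [+0.83967 +0.11113 +0.53161]
    [-0.13361 +0.99103 +0.00385]
    [-0.52641 -0.07426 +0.84698]
t = (0.0885, -0.1521, 0.8567) m
M0: Pc = R·M0+t = (+0.02621, -0.05594, +0.89536); u = 506.6·(+0.02621)/0.89536 + 300.3 = 315.1301, v = 486.0·(-0.05594)/0.89536 + 239.8 = 209.4338
M1: Pc = R·M1+t = (+0.16979, -0.07879, +0.80534); u = 506.6·(+0.16979)/0.80534 + 300.3 = 407.1084, v = 486.0·(-0.07879)/0.80534 + 239.8 = 192.2522
M2: Pc = R·M2+t = (+0.15079, -0.24826, +0.81804); u = 506.6·(+0.15079)/0.81804 + 300.3 = 393.6815, v = 486.0·(-0.24826)/0.81804 + 239.8 = 92.3104
M3: Pc = R·M3+t = (+0.00721, -0.22541, +0.90806); u = 506.6·(+0.00721)/0.90806 + 300.3 = 304.3205, v = 486.0·(-0.22541)/0.90806 + 239.8 = 119.1590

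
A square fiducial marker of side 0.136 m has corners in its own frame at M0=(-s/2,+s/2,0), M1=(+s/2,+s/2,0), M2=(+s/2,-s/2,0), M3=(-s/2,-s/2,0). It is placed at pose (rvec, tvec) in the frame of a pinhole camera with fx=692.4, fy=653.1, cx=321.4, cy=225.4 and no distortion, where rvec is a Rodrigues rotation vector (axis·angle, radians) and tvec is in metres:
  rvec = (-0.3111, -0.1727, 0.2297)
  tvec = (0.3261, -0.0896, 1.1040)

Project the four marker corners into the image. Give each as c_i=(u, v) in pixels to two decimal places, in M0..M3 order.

c0=(481.09, 198.89) c1=(561.25, 219.62) c2=(568.31, 147.34) c3=(491.41, 126.25)

Intrinsics K: fx=692.4, fy=653.1, cx=321.4, cy=225.4
Marker side s = 0.136 m; corners in marker frame (Z=0):
  M0 = (-0.0680, +0.0680, 0)
  M1 = (+0.0680, +0.0680, 0)
  M2 = (+0.0680, -0.0680, 0)
  M3 = (-0.0680, -0.0680, 0)
rvec = (-0.3111, -0.1727, 0.2297), |rvec| = θ = 0.42352 rad = 24.266°
Rodrigues: sinθ=0.41097, 1−cosθ=0.08835; R = I + sinθ·[k]× + (1−cosθ)·[k]×²:
    [+0.95932 -0.19643 -0.20278]
    [+0.24936 +0.92634 +0.28234]
    [+0.13238 -0.32142 +0.93764]
t = (0.3261, -0.0896, 1.1040) m
M0: Pc = R·M0+t = (+0.24751, -0.04357, +1.07314); u = 692.4·(+0.24751)/1.07314 + 321.4 = 481.0950, v = 653.1·(-0.04357)/1.07314 + 225.4 = 198.8867
M1: Pc = R·M1+t = (+0.37798, -0.00965, +1.09115); u = 692.4·(+0.37798)/1.09115 + 321.4 = 561.2497, v = 653.1·(-0.00965)/1.09115 + 225.4 = 219.6225
M2: Pc = R·M2+t = (+0.40469, -0.13563, +1.13486); u = 692.4·(+0.40469)/1.13486 + 321.4 = 568.3100, v = 653.1·(-0.13563)/1.13486 + 225.4 = 147.3436
M3: Pc = R·M3+t = (+0.27422, -0.16955, +1.11685); u = 692.4·(+0.27422)/1.11685 + 321.4 = 491.4063, v = 653.1·(-0.16955)/1.11685 + 225.4 = 126.2542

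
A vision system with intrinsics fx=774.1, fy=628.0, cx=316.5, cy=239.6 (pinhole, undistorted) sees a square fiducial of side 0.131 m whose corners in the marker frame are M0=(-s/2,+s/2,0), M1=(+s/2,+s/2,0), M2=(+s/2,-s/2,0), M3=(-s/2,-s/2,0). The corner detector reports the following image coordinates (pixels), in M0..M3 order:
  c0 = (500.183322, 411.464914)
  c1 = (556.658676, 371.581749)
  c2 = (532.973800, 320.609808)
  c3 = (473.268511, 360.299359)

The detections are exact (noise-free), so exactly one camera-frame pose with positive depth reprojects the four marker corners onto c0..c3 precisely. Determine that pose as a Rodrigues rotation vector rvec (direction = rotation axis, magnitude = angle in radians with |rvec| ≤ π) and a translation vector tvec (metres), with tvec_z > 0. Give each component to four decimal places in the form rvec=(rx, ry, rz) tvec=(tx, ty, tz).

Intrinsics K: fx=774.1, fy=628.0, cx=316.5, cy=239.6
Marker side s = 0.131 m; corners in marker frame (Z=0):
  M0 = (-0.0655, +0.0655, 0)
  M1 = (+0.0655, +0.0655, 0)
  M2 = (+0.0655, -0.0655, 0)
  M3 = (-0.0655, -0.0655, 0)
Detected image corners:
  c0 = (500.183322, 411.464914) px
  c1 = (556.658676, 371.581749) px
  c2 = (532.973800, 320.609808) px
  c3 = (473.268511, 360.299359) px
Planar DLT: solve 8×8 A·h = b for H (H[2,2]=1):
  H  [+581.67727 +351.51173 +516.53669]
  H  [-205.45704 +502.36663 +366.15339]
  H  [+0.26851 +0.30750 +1.00000]
B = K⁻¹H; ‖b₁‖=0.817533, ‖b₂‖=0.817533; λ = 2/(‖b₁‖+‖b₂‖) = 1.223193, sign → tz>0 ⇒ λ=+1.223193
r₁ = λ·B[:,0] = (+0.78485,-0.52549,+0.32844); r₂ = λ·B[:,1] = (+0.40165,+0.83498,+0.37613)
r₃ = r₁×r₂ = (-0.47189,-0.16329,+0.86640); SVD([r₁ r₂ r₃]) → R = UVᵀ:
  R  [+0.78485 +0.40165 -0.47189]
  R  [-0.52549 +0.83498 -0.16329]
  R  [+0.32844 +0.37613 +0.86640]
t = (+0.31609, +0.24650, +1.22319) m
tr R = 2.486239; θ = arccos((tr R − 1)/2) = 0.733076 rad = 42.002°
axis k = ((R−Rᵀ)₃₂, (R−Rᵀ)₁₃, (R−Rᵀ)₂₁) / (2 sinθ) = (+0.403061, -0.598010, -0.692767)
rvec = θ·k = (+0.295474, -0.438387, -0.507851)

rvec=(0.2955, -0.4384, -0.5079) tvec=(0.3161, 0.2465, 1.2232)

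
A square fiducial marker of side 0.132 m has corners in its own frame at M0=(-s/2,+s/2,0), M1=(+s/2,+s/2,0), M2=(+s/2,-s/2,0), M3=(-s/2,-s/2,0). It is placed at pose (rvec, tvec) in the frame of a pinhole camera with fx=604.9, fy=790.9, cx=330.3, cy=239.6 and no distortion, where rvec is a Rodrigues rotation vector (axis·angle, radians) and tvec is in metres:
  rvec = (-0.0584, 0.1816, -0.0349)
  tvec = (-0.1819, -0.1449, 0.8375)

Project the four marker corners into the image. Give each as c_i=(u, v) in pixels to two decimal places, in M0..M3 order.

c0=(155.10, 168.10) c1=(245.57, 160.96) c2=(243.57, 36.19) c3=(154.00, 46.73)

Intrinsics K: fx=604.9, fy=790.9, cx=330.3, cy=239.6
Marker side s = 0.132 m; corners in marker frame (Z=0):
  M0 = (-0.0660, +0.0660, 0)
  M1 = (+0.0660, +0.0660, 0)
  M2 = (+0.0660, -0.0660, 0)
  M3 = (-0.0660, -0.0660, 0)
rvec = (-0.0584, 0.1816, -0.0349), |rvec| = θ = 0.19393 rad = 11.111°
Rodrigues: sinθ=0.19271, 1−cosθ=0.01874; R = I + sinθ·[k]× + (1−cosθ)·[k]×²:
    [+0.98296 +0.02940 +0.18148]
    [-0.03997 +0.99769 +0.05488]
    [-0.17945 -0.06119 +0.98186]
t = (-0.1819, -0.1449, 0.8375) m
M0: Pc = R·M0+t = (-0.24483, -0.07641, +0.84530); u = 604.9·(-0.24483)/0.84530 + 330.3 = 155.0961, v = 790.9·(-0.07641)/0.84530 + 239.6 = 168.1037
M1: Pc = R·M1+t = (-0.11508, -0.08169, +0.82162); u = 604.9·(-0.11508)/0.82162 + 330.3 = 245.5710, v = 790.9·(-0.08169)/0.82162 + 239.6 = 160.9640
M2: Pc = R·M2+t = (-0.11897, -0.21339, +0.82970); u = 604.9·(-0.11897)/0.82970 + 330.3 = 243.5670, v = 790.9·(-0.21339)/0.82970 + 239.6 = 36.1920
M3: Pc = R·M3+t = (-0.24872, -0.20811, +0.85338); u = 604.9·(-0.24872)/0.85338 + 330.3 = 154.0041, v = 790.9·(-0.20811)/0.85338 + 239.6 = 46.7274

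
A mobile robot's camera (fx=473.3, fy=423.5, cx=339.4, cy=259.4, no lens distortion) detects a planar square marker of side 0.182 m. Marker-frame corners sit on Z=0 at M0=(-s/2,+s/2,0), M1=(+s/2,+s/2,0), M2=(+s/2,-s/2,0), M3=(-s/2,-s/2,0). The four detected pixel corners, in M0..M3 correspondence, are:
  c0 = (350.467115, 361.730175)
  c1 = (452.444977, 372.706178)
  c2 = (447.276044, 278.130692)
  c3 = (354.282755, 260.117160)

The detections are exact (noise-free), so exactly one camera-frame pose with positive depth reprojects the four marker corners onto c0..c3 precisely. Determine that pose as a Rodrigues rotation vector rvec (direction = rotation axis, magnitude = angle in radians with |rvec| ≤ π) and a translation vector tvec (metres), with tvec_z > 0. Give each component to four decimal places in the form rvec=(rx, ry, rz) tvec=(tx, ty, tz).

Intrinsics K: fx=473.3, fy=423.5, cx=339.4, cy=259.4
Marker side s = 0.182 m; corners in marker frame (Z=0):
  M0 = (-0.0910, +0.0910, 0)
  M1 = (+0.0910, +0.0910, 0)
  M2 = (+0.0910, -0.0910, 0)
  M3 = (-0.0910, -0.0910, 0)
Detected image corners:
  c0 = (350.467115, 361.730175) px
  c1 = (452.444977, 372.706178) px
  c2 = (447.276044, 278.130692) px
  c3 = (354.282755, 260.117160) px
Planar DLT: solve 8×8 A·h = b for H (H[2,2]=1):
  H  [+722.81400 -199.65703 +403.18453]
  H  [+229.91872 +375.99767 +316.20598]
  H  [+0.46950 -0.50965 +1.00000]
B = K⁻¹H; ‖b₁‖=1.304962, ‖b₂‖=1.304962; λ = 2/(‖b₁‖+‖b₂‖) = 0.766306, sign → tz>0 ⇒ λ=+0.766306
r₁ = λ·B[:,0] = (+0.91229,+0.19566,+0.35978); r₂ = λ·B[:,1] = (-0.04320,+0.91957,-0.39055)
r₃ = r₁×r₂ = (-0.40726,+0.34075,+0.84737); SVD([r₁ r₂ r₃]) → R = UVᵀ:
  R  [+0.91229 -0.04320 -0.40726]
  R  [+0.19566 +0.91957 +0.34075]
  R  [+0.35978 -0.39055 +0.84737]
t = (+0.10327, +0.10279, +0.76631) m
tr R = 2.679228; θ = arccos((tr R − 1)/2) = 0.574224 rad = 32.901°
axis k = ((R−Rᵀ)₃₂, (R−Rᵀ)₁₃, (R−Rᵀ)₂₁) / (2 sinθ) = (-0.673160, -0.706055, +0.219870)
rvec = θ·k = (-0.386544, -0.405433, +0.126254)

rvec=(-0.3865, -0.4054, 0.1263) tvec=(0.1033, 0.1028, 0.7663)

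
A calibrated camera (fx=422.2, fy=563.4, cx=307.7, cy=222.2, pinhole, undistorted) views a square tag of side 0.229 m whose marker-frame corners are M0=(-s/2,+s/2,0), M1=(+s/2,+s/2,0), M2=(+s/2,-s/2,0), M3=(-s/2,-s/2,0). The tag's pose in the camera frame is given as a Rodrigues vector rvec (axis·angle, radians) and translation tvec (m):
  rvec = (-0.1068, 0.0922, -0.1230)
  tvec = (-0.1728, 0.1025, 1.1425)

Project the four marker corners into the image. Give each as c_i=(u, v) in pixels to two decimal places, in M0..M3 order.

c0=(206.73, 335.95) c1=(290.28, 323.28) c2=(280.76, 209.88) c3=(199.20, 224.17)

Intrinsics K: fx=422.2, fy=563.4, cx=307.7, cy=222.2
Marker side s = 0.229 m; corners in marker frame (Z=0):
  M0 = (-0.1145, +0.1145, 0)
  M1 = (+0.1145, +0.1145, 0)
  M2 = (+0.1145, -0.1145, 0)
  M3 = (-0.1145, -0.1145, 0)
rvec = (-0.1068, 0.0922, -0.1230), |rvec| = θ = 0.18718 rad = 10.725°
Rodrigues: sinθ=0.18609, 1−cosθ=0.01747; R = I + sinθ·[k]× + (1−cosθ)·[k]×²:
    [+0.98822 +0.11737 +0.09821]
    [-0.12719 +0.98677 +0.10052]
    [-0.08511 -0.11183 +0.99008]
t = (-0.1728, 0.1025, 1.1425) m
M0: Pc = R·M0+t = (-0.27251, +0.23005, +1.13944); u = 422.2·(-0.27251)/1.13944 + 307.7 = 206.7255, v = 563.4·(+0.23005)/1.13944 + 222.2 = 335.9483
M1: Pc = R·M1+t = (-0.04621, +0.20092, +1.11995); u = 422.2·(-0.04621)/1.11995 + 307.7 = 290.2799, v = 563.4·(+0.20092)/1.11995 + 222.2 = 323.2754
M2: Pc = R·M2+t = (-0.07309, -0.02505, +1.14556); u = 422.2·(-0.07309)/1.14556 + 307.7 = 280.7631, v = 563.4·(-0.02505)/1.14556 + 222.2 = 209.8807
M3: Pc = R·M3+t = (-0.29939, +0.00408, +1.16505); u = 422.2·(-0.29939)/1.16505 + 307.7 = 199.2045, v = 563.4·(+0.00408)/1.16505 + 222.2 = 224.1722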